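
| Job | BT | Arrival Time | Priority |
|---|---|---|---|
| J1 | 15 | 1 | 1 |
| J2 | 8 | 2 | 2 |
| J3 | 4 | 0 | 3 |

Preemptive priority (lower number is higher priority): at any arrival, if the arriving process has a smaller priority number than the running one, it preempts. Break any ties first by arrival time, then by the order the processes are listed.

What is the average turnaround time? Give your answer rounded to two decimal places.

21.33

Timeline: | J3 0-1 | J1 1-16 | J2 16-24 | J3 24-27 |
Completion: J1=16  J2=24  J3=27
Turnaround (C−A): J1=15  J2=22  J3=27
Turnaround times: J1=15, J2=22, J3=27
Average turnaround = (15+22+27) / 3 = 64/3 = 21.33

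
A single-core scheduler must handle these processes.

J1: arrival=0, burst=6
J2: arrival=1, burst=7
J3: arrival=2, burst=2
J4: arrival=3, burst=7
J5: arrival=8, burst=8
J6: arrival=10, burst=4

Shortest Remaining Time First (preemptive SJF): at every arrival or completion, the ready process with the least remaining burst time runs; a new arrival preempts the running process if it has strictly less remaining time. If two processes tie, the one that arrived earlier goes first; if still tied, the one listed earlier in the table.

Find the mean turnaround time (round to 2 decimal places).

Gantt: | J1 0-2 | J3 2-4 | J1 4-8 | J2 8-10 | J6 10-14 | J2 14-19 | J4 19-26 | J5 26-34 |
Completion: J1=8  J2=19  J3=4  J4=26  J5=34  J6=14
Turnaround (C−A): J1=8  J2=18  J3=2  J4=23  J5=26  J6=4
Turnaround times: J1=8, J2=18, J3=2, J4=23, J5=26, J6=4
Average turnaround = (8+18+2+23+26+4) / 6 = 81/6 = 13.50

13.50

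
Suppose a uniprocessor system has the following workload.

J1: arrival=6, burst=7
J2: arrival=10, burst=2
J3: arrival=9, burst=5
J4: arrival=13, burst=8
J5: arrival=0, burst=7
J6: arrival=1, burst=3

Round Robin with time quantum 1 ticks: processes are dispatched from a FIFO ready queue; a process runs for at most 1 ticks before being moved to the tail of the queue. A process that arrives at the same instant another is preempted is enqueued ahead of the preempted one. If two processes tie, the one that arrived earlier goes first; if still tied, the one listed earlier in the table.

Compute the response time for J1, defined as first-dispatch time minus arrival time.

Gantt: | J5 0-1 | J6 1-2 | J5 2-3 | J6 3-4 | J5 4-5 | J6 5-6 | J5 6-7 | J1 7-8 | J5 8-9 | J1 9-10 | J3 10-11 | J5 11-12 | J2 12-13 | J1 13-14 | J3 14-15 | J5 15-16 | J4 16-17 | J2 17-18 | J1 18-19 | J3 19-20 | J4 20-21 | J1 21-22 | J3 22-23 | J4 23-24 | J1 24-25 | J3 25-26 | J4 26-27 | J1 27-28 | J4 28-32 |
Completion: J1=28  J2=18  J3=26  J4=32  J5=16  J6=6
Response(J1) = first start − arrival = 7 − 6 = 1

1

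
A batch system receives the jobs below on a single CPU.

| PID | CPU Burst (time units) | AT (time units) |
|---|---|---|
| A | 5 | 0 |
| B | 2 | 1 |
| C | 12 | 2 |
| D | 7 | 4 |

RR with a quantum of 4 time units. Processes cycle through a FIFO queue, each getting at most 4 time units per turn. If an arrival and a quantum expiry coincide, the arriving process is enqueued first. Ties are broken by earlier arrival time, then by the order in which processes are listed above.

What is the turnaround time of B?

5

Schedule: | A 0-4 | B 4-6 | C 6-10 | D 10-14 | A 14-15 | C 15-19 | D 19-22 | C 22-26 |
Completion: A=15  B=6  C=26  D=22
Turnaround (C−A): A=15  B=5  C=24  D=18
Turnaround(B) = completion − arrival = 6 − 1 = 5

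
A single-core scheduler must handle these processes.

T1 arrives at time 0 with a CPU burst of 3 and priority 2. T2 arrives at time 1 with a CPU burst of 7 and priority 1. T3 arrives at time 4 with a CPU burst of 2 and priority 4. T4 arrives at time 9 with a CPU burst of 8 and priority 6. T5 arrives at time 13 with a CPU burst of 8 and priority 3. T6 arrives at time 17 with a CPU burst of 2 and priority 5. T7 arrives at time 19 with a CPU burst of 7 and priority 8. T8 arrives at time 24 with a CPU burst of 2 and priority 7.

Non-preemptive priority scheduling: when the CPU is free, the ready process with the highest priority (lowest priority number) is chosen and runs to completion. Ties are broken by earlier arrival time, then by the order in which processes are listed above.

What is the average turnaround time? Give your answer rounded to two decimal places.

Schedule: | T1 0-3 | T2 3-10 | T3 10-12 | T4 12-20 | T5 20-28 | T6 28-30 | T8 30-32 | T7 32-39 |
Completion: T1=3  T2=10  T3=12  T4=20  T5=28  T6=30  T7=39  T8=32
Turnaround times: T1=3, T2=9, T3=8, T4=11, T5=15, T6=13, T7=20, T8=8
Average turnaround = (3+9+8+11+15+13+20+8) / 8 = 87/8 = 10.88

10.88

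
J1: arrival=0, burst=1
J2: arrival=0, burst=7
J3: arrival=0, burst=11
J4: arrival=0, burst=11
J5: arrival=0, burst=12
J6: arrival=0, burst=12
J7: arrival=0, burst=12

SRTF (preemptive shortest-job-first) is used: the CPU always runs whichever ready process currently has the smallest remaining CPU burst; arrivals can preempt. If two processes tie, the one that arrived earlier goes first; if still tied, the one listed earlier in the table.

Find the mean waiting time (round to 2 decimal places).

Gantt: | J1 0-1 | J2 1-8 | J3 8-19 | J4 19-30 | J5 30-42 | J6 42-54 | J7 54-66 |
Completion: J1=1  J2=8  J3=19  J4=30  J5=42  J6=54  J7=66
Turnaround (C−A): J1=1  J2=8  J3=19  J4=30  J5=42  J6=54  J7=66
Waiting times: J1=0, J2=1, J3=8, J4=19, J5=30, J6=42, J7=54
Average waiting = (0+1+8+19+30+42+54) / 7 = 154/7 = 22.00

22.00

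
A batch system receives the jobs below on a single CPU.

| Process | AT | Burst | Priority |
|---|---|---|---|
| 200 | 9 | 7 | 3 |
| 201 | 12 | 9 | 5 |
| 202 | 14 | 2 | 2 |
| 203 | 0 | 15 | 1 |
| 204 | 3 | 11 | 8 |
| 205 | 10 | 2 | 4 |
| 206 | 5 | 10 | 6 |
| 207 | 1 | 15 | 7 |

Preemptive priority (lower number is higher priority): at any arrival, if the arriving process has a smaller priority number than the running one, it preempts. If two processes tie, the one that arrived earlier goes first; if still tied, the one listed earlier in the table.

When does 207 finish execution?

60

Timeline: | 203 0-15 | 202 15-17 | 200 17-24 | 205 24-26 | 201 26-35 | 206 35-45 | 207 45-60 | 204 60-71 |
Completion: 200=24  201=35  202=17  203=15  204=71  205=26  206=45  207=60
Turnaround (C−A): 200=15  201=23  202=3  203=15  204=68  205=16  206=40  207=59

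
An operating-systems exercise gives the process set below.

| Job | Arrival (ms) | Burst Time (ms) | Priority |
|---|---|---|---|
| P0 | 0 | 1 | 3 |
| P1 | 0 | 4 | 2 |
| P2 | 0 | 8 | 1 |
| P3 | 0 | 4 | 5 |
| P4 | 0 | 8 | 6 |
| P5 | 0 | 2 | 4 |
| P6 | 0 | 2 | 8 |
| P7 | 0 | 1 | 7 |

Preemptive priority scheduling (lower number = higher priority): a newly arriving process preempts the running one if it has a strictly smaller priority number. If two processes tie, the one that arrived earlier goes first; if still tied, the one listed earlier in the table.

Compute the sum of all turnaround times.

152

Schedule: | P2 0-8 | P1 8-12 | P0 12-13 | P5 13-15 | P3 15-19 | P4 19-27 | P7 27-28 | P6 28-30 |
Completion: P0=13  P1=12  P2=8  P3=19  P4=27  P5=15  P6=30  P7=28
Turnaround (C−A): P0=13  P1=12  P2=8  P3=19  P4=27  P5=15  P6=30  P7=28
Turnaround = completion − arrival: P0=13, P1=12, P2=8, P3=19, P4=27, P5=15, P6=30, P7=28
Total turnaround = 13 + 12 + 8 + 19 + 27 + 15 + 30 + 28 = 152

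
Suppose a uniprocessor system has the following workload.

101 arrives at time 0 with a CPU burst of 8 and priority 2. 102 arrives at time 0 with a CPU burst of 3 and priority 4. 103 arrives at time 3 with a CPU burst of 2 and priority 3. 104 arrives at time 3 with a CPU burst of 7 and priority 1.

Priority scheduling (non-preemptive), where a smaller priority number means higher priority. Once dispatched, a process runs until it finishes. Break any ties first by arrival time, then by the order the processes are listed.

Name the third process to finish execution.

Timeline: | 101 0-8 | 104 8-15 | 103 15-17 | 102 17-20 |
Completion: 101=8  102=20  103=17  104=15
Turnaround (C−A): 101=8  102=20  103=14  104=12
Finish order: 101 → 104 → 103 → 102

103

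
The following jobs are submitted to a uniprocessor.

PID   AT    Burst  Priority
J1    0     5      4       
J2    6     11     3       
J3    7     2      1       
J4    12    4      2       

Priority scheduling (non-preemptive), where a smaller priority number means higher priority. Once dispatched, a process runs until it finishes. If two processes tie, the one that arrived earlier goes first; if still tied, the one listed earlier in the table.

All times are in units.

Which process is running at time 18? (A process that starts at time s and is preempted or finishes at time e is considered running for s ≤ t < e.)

J3

Gantt: | J1 0-5 | idle 5-6 | J2 6-17 | J3 17-19 | J4 19-23 |
Completion: J1=5  J2=17  J3=19  J4=23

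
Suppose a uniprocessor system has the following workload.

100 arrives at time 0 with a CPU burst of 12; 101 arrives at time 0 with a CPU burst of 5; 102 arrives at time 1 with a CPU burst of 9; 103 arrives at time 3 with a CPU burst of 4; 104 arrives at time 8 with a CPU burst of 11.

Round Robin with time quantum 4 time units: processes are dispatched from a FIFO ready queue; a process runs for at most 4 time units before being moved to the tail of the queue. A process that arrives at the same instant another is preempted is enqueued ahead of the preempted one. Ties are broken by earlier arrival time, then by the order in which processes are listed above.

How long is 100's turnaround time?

33

Gantt: | 100 0-4 | 101 4-8 | 102 8-12 | 103 12-16 | 100 16-20 | 104 20-24 | 101 24-25 | 102 25-29 | 100 29-33 | 104 33-37 | 102 37-38 | 104 38-41 |
Completion: 100=33  101=25  102=38  103=16  104=41
Turnaround (C−A): 100=33  101=25  102=37  103=13  104=33
Turnaround(100) = completion − arrival = 33 − 0 = 33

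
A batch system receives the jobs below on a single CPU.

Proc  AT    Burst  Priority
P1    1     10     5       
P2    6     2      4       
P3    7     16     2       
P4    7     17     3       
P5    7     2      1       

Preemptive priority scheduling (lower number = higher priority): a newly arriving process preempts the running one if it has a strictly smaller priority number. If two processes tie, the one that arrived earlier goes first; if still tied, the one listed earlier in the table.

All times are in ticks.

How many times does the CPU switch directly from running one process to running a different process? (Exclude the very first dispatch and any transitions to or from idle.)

6

Timeline: | idle 0-1 | P1 1-6 | P2 6-7 | P5 7-9 | P3 9-25 | P4 25-42 | P2 42-43 | P1 43-48 |
Completion: P1=48  P2=43  P3=25  P4=42  P5=9
Turnaround (C−A): P1=47  P2=37  P3=18  P4=35  P5=2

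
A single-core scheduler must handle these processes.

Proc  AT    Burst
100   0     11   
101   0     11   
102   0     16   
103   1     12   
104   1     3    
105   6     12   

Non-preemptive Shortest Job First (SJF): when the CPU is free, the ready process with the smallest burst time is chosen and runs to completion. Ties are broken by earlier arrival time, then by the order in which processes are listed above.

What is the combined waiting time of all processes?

Timeline: | 100 0-11 | 104 11-14 | 101 14-25 | 103 25-37 | 105 37-49 | 102 49-65 |
Completion: 100=11  101=25  102=65  103=37  104=14  105=49
Turnaround (C−A): 100=11  101=25  102=65  103=36  104=13  105=43
Waiting = turnaround − burst: 100=0, 101=14, 102=49, 103=24, 104=10, 105=31
Total waiting = 0 + 14 + 49 + 24 + 10 + 31 = 128

128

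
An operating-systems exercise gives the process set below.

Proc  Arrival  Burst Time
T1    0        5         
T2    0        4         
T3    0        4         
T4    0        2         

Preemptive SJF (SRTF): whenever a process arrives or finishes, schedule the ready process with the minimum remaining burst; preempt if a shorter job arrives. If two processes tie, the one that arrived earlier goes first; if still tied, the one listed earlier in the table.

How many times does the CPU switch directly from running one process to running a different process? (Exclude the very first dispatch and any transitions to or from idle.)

3

Timeline: | T4 0-2 | T2 2-6 | T3 6-10 | T1 10-15 |
Completion: T1=15  T2=6  T3=10  T4=2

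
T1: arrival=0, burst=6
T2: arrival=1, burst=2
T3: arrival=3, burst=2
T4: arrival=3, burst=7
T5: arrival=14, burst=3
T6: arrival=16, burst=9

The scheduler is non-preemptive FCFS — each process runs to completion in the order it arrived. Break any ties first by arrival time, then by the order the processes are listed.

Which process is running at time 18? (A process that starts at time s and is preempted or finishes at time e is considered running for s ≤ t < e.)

T5

Timeline: | T1 0-6 | T2 6-8 | T3 8-10 | T4 10-17 | T5 17-20 | T6 20-29 |
Completion: T1=6  T2=8  T3=10  T4=17  T5=20  T6=29
Turnaround (C−A): T1=6  T2=7  T3=7  T4=14  T5=6  T6=13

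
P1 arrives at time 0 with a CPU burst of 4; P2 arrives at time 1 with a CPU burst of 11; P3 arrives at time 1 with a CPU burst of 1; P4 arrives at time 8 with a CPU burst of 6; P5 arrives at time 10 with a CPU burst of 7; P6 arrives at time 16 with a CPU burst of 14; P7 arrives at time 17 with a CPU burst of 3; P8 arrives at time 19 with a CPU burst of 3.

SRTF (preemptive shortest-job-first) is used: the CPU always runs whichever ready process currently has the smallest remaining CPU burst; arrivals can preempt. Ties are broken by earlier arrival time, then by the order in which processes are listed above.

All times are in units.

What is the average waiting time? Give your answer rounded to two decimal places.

6.75

Timeline: | P1 0-1 | P3 1-2 | P1 2-5 | P2 5-8 | P4 8-14 | P5 14-17 | P7 17-20 | P8 20-23 | P5 23-27 | P2 27-35 | P6 35-49 |
Completion: P1=5  P2=35  P3=2  P4=14  P5=27  P6=49  P7=20  P8=23
Turnaround (C−A): P1=5  P2=34  P3=1  P4=6  P5=17  P6=33  P7=3  P8=4
Waiting times: P1=1, P2=23, P3=0, P4=0, P5=10, P6=19, P7=0, P8=1
Average waiting = (1+23+0+0+10+19+0+1) / 8 = 54/8 = 6.75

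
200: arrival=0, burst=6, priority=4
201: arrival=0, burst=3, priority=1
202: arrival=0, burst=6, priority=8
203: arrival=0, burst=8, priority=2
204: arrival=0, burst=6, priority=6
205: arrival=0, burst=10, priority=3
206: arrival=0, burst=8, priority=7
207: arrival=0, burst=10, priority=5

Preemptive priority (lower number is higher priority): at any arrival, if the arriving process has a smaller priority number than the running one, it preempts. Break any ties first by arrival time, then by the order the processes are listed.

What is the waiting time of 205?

11

Schedule: | 201 0-3 | 203 3-11 | 205 11-21 | 200 21-27 | 207 27-37 | 204 37-43 | 206 43-51 | 202 51-57 |
Completion: 200=27  201=3  202=57  203=11  204=43  205=21  206=51  207=37
Turnaround (C−A): 200=27  201=3  202=57  203=11  204=43  205=21  206=51  207=37
Waiting(205) = turnaround − burst = 21 − 10 = 11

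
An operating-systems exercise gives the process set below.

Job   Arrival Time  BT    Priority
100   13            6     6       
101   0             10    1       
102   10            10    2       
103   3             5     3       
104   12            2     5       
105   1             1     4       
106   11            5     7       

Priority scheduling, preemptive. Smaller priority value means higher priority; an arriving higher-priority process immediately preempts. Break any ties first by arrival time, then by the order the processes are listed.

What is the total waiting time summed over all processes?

93

Gantt: | 101 0-10 | 102 10-20 | 103 20-25 | 105 25-26 | 104 26-28 | 100 28-34 | 106 34-39 |
Completion: 100=34  101=10  102=20  103=25  104=28  105=26  106=39
Waiting = turnaround − burst: 100=15, 101=0, 102=0, 103=17, 104=14, 105=24, 106=23
Total waiting = 15 + 0 + 0 + 17 + 14 + 24 + 23 = 93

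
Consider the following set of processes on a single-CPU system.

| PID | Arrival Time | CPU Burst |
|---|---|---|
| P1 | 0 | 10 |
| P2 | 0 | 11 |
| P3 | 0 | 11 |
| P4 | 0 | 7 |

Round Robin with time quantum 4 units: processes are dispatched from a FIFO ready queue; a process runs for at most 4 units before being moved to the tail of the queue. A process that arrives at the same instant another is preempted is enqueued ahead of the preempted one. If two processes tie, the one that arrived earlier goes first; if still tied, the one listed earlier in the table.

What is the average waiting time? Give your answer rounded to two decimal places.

25.00

Timeline: | P1 0-4 | P2 4-8 | P3 8-12 | P4 12-16 | P1 16-20 | P2 20-24 | P3 24-28 | P4 28-31 | P1 31-33 | P2 33-36 | P3 36-39 |
Completion: P1=33  P2=36  P3=39  P4=31
Turnaround (C−A): P1=33  P2=36  P3=39  P4=31
Waiting times: P1=23, P2=25, P3=28, P4=24
Average waiting = (23+25+28+24) / 4 = 100/4 = 25.00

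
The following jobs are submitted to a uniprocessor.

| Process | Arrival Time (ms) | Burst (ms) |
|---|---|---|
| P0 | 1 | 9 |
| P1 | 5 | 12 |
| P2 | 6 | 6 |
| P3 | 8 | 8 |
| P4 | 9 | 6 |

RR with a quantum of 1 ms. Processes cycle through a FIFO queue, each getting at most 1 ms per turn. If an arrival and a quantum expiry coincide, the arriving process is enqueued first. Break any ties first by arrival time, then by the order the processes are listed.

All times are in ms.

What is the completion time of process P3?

Timeline: | idle 0-1 | P0 1-5 | P1 5-6 | P0 6-7 | P2 7-8 | P1 8-9 | P0 9-10 | P3 10-11 | P2 11-12 | P4 12-13 | P1 13-14 | P0 14-15 | P3 15-16 | P2 16-17 | P4 17-18 | P1 18-19 | P0 19-20 | P3 20-21 | P2 21-22 | P4 22-23 | P1 23-24 | P0 24-25 | P3 25-26 | P2 26-27 | P4 27-28 | P1 28-29 | P3 29-30 | P2 30-31 | P4 31-32 | P1 32-33 | P3 33-34 | P4 34-35 | P1 35-36 | P3 36-37 | P1 37-38 | P3 38-39 | P1 39-42 |
Completion: P0=25  P1=42  P2=31  P3=39  P4=35

39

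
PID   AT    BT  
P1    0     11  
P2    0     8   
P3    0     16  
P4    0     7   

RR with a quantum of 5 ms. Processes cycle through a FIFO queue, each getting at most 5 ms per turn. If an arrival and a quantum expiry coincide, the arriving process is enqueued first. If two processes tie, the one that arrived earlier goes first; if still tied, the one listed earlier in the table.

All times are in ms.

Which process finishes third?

Gantt: | P1 0-5 | P2 5-10 | P3 10-15 | P4 15-20 | P1 20-25 | P2 25-28 | P3 28-33 | P4 33-35 | P1 35-36 | P3 36-42 |
Completion: P1=36  P2=28  P3=42  P4=35
Turnaround (C−A): P1=36  P2=28  P3=42  P4=35
Finish order: P2 → P4 → P1 → P3

P1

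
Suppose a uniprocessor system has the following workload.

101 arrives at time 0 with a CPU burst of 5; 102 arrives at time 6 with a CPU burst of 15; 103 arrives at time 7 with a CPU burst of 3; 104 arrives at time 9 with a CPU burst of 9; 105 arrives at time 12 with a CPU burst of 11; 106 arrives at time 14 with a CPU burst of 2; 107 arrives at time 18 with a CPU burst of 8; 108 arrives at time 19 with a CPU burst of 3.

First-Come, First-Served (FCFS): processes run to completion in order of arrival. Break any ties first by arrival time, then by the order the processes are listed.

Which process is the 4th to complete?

104

Schedule: | 101 0-5 | idle 5-6 | 102 6-21 | 103 21-24 | 104 24-33 | 105 33-44 | 106 44-46 | 107 46-54 | 108 54-57 |
Completion: 101=5  102=21  103=24  104=33  105=44  106=46  107=54  108=57
Finish order: 101 → 102 → 103 → 104 → 105 → 106 → 107 → 108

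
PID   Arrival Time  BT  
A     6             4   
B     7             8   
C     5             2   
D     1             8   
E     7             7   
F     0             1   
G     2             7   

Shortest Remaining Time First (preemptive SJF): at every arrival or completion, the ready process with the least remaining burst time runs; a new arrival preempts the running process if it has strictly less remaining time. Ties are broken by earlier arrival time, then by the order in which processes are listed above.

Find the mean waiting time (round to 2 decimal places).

8.14

Gantt: | F 0-1 | D 1-5 | C 5-7 | D 7-11 | A 11-15 | G 15-22 | E 22-29 | B 29-37 |
Completion: A=15  B=37  C=7  D=11  E=29  F=1  G=22
Turnaround (C−A): A=9  B=30  C=2  D=10  E=22  F=1  G=20
Waiting times: A=5, B=22, C=0, D=2, E=15, F=0, G=13
Average waiting = (5+22+0+2+15+0+13) / 7 = 57/7 = 8.14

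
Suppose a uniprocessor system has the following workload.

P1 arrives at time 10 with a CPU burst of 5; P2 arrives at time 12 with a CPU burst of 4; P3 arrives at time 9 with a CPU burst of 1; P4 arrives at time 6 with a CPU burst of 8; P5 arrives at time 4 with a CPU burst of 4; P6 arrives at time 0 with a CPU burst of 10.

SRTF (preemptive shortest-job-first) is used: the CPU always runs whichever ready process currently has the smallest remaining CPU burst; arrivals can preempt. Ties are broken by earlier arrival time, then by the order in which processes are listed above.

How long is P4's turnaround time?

Schedule: | P6 0-4 | P5 4-8 | P6 8-9 | P3 9-10 | P6 10-15 | P2 15-19 | P1 19-24 | P4 24-32 |
Completion: P1=24  P2=19  P3=10  P4=32  P5=8  P6=15
Turnaround (C−A): P1=14  P2=7  P3=1  P4=26  P5=4  P6=15
Turnaround(P4) = completion − arrival = 32 − 6 = 26

26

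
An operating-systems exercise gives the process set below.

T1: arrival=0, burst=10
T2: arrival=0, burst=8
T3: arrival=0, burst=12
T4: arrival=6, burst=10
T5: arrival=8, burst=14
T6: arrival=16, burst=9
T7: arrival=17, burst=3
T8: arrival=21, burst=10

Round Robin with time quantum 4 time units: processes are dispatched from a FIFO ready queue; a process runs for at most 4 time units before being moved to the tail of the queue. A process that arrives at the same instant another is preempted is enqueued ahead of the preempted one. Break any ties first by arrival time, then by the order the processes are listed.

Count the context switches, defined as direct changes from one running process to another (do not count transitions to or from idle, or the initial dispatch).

Gantt: | T1 0-4 | T2 4-8 | T3 8-12 | T1 12-16 | T4 16-20 | T5 20-24 | T2 24-28 | T3 28-32 | T6 32-36 | T1 36-38 | T7 38-41 | T4 41-45 | T8 45-49 | T5 49-53 | T3 53-57 | T6 57-61 | T4 61-63 | T8 63-67 | T5 67-71 | T6 71-72 | T8 72-74 | T5 74-76 |
Completion: T1=38  T2=28  T3=57  T4=63  T5=76  T6=72  T7=41  T8=74

21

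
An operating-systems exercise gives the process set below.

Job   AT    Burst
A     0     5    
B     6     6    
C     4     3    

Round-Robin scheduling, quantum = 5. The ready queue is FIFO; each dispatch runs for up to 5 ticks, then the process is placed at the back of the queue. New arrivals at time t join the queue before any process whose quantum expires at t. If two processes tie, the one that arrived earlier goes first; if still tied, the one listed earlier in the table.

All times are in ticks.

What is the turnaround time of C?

Schedule: | A 0-5 | C 5-8 | B 8-14 |
Completion: A=5  B=14  C=8
Turnaround(C) = completion − arrival = 8 − 4 = 4

4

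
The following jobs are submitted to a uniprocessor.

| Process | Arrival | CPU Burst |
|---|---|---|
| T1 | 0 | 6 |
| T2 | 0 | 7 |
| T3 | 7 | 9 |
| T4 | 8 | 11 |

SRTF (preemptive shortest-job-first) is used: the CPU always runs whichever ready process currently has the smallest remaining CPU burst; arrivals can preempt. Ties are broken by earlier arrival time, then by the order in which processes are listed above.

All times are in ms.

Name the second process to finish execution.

Timeline: | T1 0-6 | T2 6-13 | T3 13-22 | T4 22-33 |
Completion: T1=6  T2=13  T3=22  T4=33
Finish order: T1 → T2 → T3 → T4

T2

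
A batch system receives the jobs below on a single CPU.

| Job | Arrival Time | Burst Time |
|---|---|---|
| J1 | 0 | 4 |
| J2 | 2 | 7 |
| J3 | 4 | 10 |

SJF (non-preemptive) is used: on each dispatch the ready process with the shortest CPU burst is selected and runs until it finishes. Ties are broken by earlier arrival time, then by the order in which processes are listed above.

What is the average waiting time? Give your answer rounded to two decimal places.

3.00

Gantt: | J1 0-4 | J2 4-11 | J3 11-21 |
Completion: J1=4  J2=11  J3=21
Waiting times: J1=0, J2=2, J3=7
Average waiting = (0+2+7) / 3 = 9/3 = 3.00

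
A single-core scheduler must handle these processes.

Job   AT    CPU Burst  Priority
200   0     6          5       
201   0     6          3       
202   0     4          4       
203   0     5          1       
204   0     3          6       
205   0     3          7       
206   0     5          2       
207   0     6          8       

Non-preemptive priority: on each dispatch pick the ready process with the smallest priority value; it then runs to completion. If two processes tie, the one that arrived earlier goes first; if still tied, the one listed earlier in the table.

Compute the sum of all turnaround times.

176

Gantt: | 203 0-5 | 206 5-10 | 201 10-16 | 202 16-20 | 200 20-26 | 204 26-29 | 205 29-32 | 207 32-38 |
Completion: 200=26  201=16  202=20  203=5  204=29  205=32  206=10  207=38
Turnaround (C−A): 200=26  201=16  202=20  203=5  204=29  205=32  206=10  207=38
Turnaround = completion − arrival: 200=26, 201=16, 202=20, 203=5, 204=29, 205=32, 206=10, 207=38
Total turnaround = 26 + 16 + 20 + 5 + 29 + 32 + 10 + 38 = 176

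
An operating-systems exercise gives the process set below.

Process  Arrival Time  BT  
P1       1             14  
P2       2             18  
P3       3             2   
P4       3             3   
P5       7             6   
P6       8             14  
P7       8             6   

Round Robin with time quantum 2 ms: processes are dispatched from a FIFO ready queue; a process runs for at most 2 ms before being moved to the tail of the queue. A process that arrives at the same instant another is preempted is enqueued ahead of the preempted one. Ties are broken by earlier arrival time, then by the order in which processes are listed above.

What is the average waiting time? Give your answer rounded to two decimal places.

26.86

Timeline: | idle 0-1 | P1 1-3 | P2 3-5 | P3 5-7 | P4 7-9 | P1 9-11 | P2 11-13 | P5 13-15 | P6 15-17 | P7 17-19 | P4 19-20 | P1 20-22 | P2 22-24 | P5 24-26 | P6 26-28 | P7 28-30 | P1 30-32 | P2 32-34 | P5 34-36 | P6 36-38 | P7 38-40 | P1 40-42 | P2 42-44 | P6 44-46 | P1 46-48 | P2 48-50 | P6 50-52 | P1 52-54 | P2 54-56 | P6 56-58 | P2 58-60 | P6 60-62 | P2 62-64 |
Completion: P1=54  P2=64  P3=7  P4=20  P5=36  P6=62  P7=40
Waiting times: P1=39, P2=44, P3=2, P4=14, P5=23, P6=40, P7=26
Average waiting = (39+44+2+14+23+40+26) / 7 = 188/7 = 26.86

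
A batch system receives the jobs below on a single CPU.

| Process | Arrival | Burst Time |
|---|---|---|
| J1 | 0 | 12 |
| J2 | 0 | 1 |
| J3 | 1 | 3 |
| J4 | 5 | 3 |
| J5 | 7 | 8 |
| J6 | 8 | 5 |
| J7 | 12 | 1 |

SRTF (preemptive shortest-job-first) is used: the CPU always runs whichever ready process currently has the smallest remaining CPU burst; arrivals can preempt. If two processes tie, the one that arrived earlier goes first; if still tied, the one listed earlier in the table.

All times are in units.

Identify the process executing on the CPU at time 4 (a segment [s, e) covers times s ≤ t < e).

Schedule: | J2 0-1 | J3 1-4 | J1 4-5 | J4 5-8 | J6 8-13 | J7 13-14 | J5 14-22 | J1 22-33 |
Completion: J1=33  J2=1  J3=4  J4=8  J5=22  J6=13  J7=14
Turnaround (C−A): J1=33  J2=1  J3=3  J4=3  J5=15  J6=5  J7=2

J1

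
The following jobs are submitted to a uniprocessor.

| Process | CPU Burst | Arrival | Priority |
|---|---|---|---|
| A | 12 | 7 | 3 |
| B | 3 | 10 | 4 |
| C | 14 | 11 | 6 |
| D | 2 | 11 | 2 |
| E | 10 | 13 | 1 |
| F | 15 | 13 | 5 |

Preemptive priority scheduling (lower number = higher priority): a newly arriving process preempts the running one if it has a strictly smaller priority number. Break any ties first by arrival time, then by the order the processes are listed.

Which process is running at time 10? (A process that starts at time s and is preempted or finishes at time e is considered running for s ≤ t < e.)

Gantt: | idle 0-7 | A 7-11 | D 11-13 | E 13-23 | A 23-31 | B 31-34 | F 34-49 | C 49-63 |
Completion: A=31  B=34  C=63  D=13  E=23  F=49
Turnaround (C−A): A=24  B=24  C=52  D=2  E=10  F=36

A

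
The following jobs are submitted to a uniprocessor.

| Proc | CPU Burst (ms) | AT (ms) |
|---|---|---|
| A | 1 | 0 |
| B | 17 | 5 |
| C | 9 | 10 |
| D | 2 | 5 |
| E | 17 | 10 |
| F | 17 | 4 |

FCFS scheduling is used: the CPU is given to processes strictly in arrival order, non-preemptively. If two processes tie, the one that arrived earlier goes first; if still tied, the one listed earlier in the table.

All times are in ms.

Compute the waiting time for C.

30

Gantt: | A 0-1 | idle 1-4 | F 4-21 | B 21-38 | D 38-40 | C 40-49 | E 49-66 |
Completion: A=1  B=38  C=49  D=40  E=66  F=21
Turnaround (C−A): A=1  B=33  C=39  D=35  E=56  F=17
Waiting(C) = turnaround − burst = 39 − 9 = 30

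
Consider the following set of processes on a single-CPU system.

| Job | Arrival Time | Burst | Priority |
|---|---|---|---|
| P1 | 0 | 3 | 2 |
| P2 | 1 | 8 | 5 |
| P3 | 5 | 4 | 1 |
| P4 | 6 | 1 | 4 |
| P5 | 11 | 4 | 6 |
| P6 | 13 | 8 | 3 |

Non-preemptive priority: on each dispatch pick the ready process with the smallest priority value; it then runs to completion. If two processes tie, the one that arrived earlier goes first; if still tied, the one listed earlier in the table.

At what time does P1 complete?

Gantt: | P1 0-3 | P2 3-11 | P3 11-15 | P6 15-23 | P4 23-24 | P5 24-28 |
Completion: P1=3  P2=11  P3=15  P4=24  P5=28  P6=23

3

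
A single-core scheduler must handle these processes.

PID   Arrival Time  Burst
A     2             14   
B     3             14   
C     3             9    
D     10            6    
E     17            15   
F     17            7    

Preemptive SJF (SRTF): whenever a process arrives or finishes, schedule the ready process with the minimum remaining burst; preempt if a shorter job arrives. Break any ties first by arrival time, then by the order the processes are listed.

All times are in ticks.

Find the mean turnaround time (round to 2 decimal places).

26.67

Gantt: | idle 0-2 | A 2-3 | C 3-12 | D 12-18 | F 18-25 | A 25-38 | B 38-52 | E 52-67 |
Completion: A=38  B=52  C=12  D=18  E=67  F=25
Turnaround times: A=36, B=49, C=9, D=8, E=50, F=8
Average turnaround = (36+49+9+8+50+8) / 6 = 160/6 = 26.67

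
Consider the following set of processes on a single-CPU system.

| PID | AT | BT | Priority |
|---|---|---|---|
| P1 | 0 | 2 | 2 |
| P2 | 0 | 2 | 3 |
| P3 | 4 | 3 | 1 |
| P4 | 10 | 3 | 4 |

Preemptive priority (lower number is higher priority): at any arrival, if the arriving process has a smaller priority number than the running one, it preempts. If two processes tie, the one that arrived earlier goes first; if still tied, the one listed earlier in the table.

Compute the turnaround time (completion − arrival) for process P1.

2

Schedule: | P1 0-2 | P2 2-4 | P3 4-7 | idle 7-10 | P4 10-13 |
Completion: P1=2  P2=4  P3=7  P4=13
Turnaround (C−A): P1=2  P2=4  P3=3  P4=3
Turnaround(P1) = completion − arrival = 2 − 0 = 2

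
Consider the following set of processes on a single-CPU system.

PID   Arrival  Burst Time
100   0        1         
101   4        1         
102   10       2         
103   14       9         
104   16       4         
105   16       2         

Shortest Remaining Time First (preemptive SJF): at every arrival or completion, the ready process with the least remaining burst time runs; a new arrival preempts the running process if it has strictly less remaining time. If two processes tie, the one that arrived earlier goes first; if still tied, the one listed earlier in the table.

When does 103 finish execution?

29

Timeline: | 100 0-1 | idle 1-4 | 101 4-5 | idle 5-10 | 102 10-12 | idle 12-14 | 103 14-16 | 105 16-18 | 104 18-22 | 103 22-29 |
Completion: 100=1  101=5  102=12  103=29  104=22  105=18
Turnaround (C−A): 100=1  101=1  102=2  103=15  104=6  105=2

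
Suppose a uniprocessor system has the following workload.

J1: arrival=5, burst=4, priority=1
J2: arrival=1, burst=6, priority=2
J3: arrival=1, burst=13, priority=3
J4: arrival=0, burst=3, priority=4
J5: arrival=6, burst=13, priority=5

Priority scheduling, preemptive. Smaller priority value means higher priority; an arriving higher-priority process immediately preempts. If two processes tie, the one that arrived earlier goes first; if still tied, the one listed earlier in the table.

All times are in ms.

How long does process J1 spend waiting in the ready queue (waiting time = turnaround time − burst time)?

0

Timeline: | J4 0-1 | J2 1-5 | J1 5-9 | J2 9-11 | J3 11-24 | J4 24-26 | J5 26-39 |
Completion: J1=9  J2=11  J3=24  J4=26  J5=39
Turnaround (C−A): J1=4  J2=10  J3=23  J4=26  J5=33
Waiting(J1) = turnaround − burst = 4 − 4 = 0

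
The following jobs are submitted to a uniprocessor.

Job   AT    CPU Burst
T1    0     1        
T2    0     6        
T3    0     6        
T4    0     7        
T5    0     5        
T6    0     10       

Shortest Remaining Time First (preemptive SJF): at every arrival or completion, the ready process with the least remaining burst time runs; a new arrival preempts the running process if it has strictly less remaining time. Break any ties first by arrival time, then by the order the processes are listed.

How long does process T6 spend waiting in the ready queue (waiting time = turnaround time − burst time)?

Timeline: | T1 0-1 | T5 1-6 | T2 6-12 | T3 12-18 | T4 18-25 | T6 25-35 |
Completion: T1=1  T2=12  T3=18  T4=25  T5=6  T6=35
Waiting(T6) = turnaround − burst = 35 − 10 = 25

25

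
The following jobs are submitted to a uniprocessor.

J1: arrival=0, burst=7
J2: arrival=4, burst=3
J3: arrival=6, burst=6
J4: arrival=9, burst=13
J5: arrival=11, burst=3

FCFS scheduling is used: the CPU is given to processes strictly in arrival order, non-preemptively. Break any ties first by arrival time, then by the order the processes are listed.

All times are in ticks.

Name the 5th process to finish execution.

Schedule: | J1 0-7 | J2 7-10 | J3 10-16 | J4 16-29 | J5 29-32 |
Completion: J1=7  J2=10  J3=16  J4=29  J5=32
Turnaround (C−A): J1=7  J2=6  J3=10  J4=20  J5=21
Finish order: J1 → J2 → J3 → J4 → J5

J5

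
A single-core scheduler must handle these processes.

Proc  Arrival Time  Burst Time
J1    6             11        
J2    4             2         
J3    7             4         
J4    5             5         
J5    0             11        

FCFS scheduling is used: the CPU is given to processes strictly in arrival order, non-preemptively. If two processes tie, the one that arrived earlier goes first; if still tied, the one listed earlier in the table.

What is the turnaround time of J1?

Schedule: | J5 0-11 | J2 11-13 | J4 13-18 | J1 18-29 | J3 29-33 |
Completion: J1=29  J2=13  J3=33  J4=18  J5=11
Turnaround (C−A): J1=23  J2=9  J3=26  J4=13  J5=11
Turnaround(J1) = completion − arrival = 29 − 6 = 23

23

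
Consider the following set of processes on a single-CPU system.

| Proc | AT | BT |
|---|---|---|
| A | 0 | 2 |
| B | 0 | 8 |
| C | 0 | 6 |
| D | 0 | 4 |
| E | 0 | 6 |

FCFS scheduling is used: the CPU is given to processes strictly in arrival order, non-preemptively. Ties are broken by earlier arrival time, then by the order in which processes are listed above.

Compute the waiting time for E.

20

Timeline: | A 0-2 | B 2-10 | C 10-16 | D 16-20 | E 20-26 |
Completion: A=2  B=10  C=16  D=20  E=26
Waiting(E) = turnaround − burst = 26 − 6 = 20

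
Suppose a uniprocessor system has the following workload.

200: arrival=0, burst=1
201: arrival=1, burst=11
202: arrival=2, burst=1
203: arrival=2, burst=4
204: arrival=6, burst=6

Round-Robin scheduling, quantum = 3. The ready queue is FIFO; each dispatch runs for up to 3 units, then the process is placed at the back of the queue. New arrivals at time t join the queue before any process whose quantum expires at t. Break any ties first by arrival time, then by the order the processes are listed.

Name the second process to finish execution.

Schedule: | 200 0-1 | 201 1-4 | 202 4-5 | 203 5-8 | 201 8-11 | 204 11-14 | 203 14-15 | 201 15-18 | 204 18-21 | 201 21-23 |
Completion: 200=1  201=23  202=5  203=15  204=21
Turnaround (C−A): 200=1  201=22  202=3  203=13  204=15
Finish order: 200 → 202 → 203 → 204 → 201

202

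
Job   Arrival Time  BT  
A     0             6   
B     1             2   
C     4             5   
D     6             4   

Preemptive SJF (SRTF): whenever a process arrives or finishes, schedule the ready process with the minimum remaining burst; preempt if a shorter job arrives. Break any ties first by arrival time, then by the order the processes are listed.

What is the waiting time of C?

Schedule: | A 0-1 | B 1-3 | A 3-8 | D 8-12 | C 12-17 |
Completion: A=8  B=3  C=17  D=12
Turnaround (C−A): A=8  B=2  C=13  D=6
Waiting(C) = turnaround − burst = 13 − 5 = 8

8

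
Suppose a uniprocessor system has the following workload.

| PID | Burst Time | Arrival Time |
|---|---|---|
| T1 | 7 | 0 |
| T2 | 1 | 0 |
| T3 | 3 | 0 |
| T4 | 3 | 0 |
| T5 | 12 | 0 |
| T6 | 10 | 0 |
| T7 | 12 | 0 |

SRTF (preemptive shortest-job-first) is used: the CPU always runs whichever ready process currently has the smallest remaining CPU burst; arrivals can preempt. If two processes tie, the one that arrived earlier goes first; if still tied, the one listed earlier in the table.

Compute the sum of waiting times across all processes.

Gantt: | T2 0-1 | T3 1-4 | T4 4-7 | T1 7-14 | T6 14-24 | T5 24-36 | T7 36-48 |
Completion: T1=14  T2=1  T3=4  T4=7  T5=36  T6=24  T7=48
Waiting = turnaround − burst: T1=7, T2=0, T3=1, T4=4, T5=24, T6=14, T7=36
Total waiting = 7 + 0 + 1 + 4 + 24 + 14 + 36 = 86

86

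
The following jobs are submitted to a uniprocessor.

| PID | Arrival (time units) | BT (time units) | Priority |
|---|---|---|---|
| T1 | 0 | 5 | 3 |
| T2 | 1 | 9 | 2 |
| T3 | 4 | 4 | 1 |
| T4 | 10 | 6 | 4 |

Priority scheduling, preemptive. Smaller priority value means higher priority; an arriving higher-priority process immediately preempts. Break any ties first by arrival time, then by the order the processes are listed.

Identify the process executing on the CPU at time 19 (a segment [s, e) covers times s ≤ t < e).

T4

Gantt: | T1 0-1 | T2 1-4 | T3 4-8 | T2 8-14 | T1 14-18 | T4 18-24 |
Completion: T1=18  T2=14  T3=8  T4=24
Turnaround (C−A): T1=18  T2=13  T3=4  T4=14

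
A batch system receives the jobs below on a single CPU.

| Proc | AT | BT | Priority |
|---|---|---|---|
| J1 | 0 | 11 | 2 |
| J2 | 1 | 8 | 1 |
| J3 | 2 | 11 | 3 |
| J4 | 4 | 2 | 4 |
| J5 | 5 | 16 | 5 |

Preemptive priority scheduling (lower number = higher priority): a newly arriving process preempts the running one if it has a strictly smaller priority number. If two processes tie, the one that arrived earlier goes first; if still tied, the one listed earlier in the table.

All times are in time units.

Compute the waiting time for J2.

0

Timeline: | J1 0-1 | J2 1-9 | J1 9-19 | J3 19-30 | J4 30-32 | J5 32-48 |
Completion: J1=19  J2=9  J3=30  J4=32  J5=48
Turnaround (C−A): J1=19  J2=8  J3=28  J4=28  J5=43
Waiting(J2) = turnaround − burst = 8 − 8 = 0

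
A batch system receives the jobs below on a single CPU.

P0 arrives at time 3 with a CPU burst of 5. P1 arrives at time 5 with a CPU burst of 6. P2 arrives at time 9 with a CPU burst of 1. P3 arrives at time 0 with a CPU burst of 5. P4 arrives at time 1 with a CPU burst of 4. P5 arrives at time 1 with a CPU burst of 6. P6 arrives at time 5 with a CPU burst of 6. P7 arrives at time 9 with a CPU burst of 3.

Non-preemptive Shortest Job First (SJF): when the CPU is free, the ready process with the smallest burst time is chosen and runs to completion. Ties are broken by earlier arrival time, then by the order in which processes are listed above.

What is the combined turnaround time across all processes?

112

Schedule: | P3 0-5 | P4 5-9 | P2 9-10 | P7 10-13 | P0 13-18 | P5 18-24 | P1 24-30 | P6 30-36 |
Completion: P0=18  P1=30  P2=10  P3=5  P4=9  P5=24  P6=36  P7=13
Turnaround (C−A): P0=15  P1=25  P2=1  P3=5  P4=8  P5=23  P6=31  P7=4
Turnaround = completion − arrival: P0=15, P1=25, P2=1, P3=5, P4=8, P5=23, P6=31, P7=4
Total turnaround = 15 + 25 + 1 + 5 + 8 + 23 + 31 + 4 = 112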